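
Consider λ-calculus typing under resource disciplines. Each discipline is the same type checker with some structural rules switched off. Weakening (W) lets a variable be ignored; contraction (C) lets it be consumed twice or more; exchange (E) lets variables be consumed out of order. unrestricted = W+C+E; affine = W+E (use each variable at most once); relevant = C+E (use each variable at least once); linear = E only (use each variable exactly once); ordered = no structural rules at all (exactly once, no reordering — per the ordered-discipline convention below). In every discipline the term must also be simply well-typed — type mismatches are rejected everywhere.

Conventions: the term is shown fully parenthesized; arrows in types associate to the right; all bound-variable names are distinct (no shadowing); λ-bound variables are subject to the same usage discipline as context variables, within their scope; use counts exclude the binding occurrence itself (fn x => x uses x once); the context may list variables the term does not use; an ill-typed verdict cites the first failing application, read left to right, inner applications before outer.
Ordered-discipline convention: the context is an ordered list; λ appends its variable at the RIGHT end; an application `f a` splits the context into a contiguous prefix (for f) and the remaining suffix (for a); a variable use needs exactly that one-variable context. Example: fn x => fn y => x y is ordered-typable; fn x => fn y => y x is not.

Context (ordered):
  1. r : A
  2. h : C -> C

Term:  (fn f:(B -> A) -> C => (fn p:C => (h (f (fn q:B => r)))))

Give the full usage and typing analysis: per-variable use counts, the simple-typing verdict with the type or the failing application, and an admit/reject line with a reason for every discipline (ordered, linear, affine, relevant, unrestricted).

use counts: r ×1; h ×1; f (bound) ×1; p (bound) ×0; q (bound) ×0
use order (left to right): h, f, r
typing: well-typed — term : ((B -> A) -> C) -> C -> C
ordered ✗ (p, q never used (weakening))
linear ✗ (p, q never used (weakening))
affine ✓ (none of r, h, f, p, q used more than once)
relevant ✗ (p, q never used (weakening))
unrestricted ✓ (type-checks (((B -> A) -> C) -> C -> C) and nothing is barred)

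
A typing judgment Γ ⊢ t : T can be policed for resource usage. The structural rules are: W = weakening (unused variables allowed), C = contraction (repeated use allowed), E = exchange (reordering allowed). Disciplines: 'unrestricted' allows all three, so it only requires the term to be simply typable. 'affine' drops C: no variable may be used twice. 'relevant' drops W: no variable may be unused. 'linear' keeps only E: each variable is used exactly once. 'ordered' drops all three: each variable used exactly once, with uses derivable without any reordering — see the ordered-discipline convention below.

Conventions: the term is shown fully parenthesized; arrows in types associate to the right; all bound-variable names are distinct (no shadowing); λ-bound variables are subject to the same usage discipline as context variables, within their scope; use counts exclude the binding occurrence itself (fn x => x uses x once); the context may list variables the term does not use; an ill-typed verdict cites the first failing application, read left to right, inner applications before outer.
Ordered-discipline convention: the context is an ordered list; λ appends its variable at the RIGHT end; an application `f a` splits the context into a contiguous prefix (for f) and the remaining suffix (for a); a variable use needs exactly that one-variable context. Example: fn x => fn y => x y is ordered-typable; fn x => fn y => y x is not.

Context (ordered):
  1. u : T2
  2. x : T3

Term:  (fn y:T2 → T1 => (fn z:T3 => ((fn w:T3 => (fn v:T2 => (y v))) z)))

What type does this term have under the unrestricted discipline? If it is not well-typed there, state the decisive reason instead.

term : (T2 → T1) → T3 → T2 → T1
usage: u: 0, x: 0, y (bound): 1, z (bound): 1, w (bound): 0, v (bound): 1
left-to-right use order: y, v, z
typing: well-typed at (T2 → T1) → T3 → T2 → T1
per-discipline verdicts: ordered ✗; linear ✗; affine ✓; relevant ✗; unrestricted ✓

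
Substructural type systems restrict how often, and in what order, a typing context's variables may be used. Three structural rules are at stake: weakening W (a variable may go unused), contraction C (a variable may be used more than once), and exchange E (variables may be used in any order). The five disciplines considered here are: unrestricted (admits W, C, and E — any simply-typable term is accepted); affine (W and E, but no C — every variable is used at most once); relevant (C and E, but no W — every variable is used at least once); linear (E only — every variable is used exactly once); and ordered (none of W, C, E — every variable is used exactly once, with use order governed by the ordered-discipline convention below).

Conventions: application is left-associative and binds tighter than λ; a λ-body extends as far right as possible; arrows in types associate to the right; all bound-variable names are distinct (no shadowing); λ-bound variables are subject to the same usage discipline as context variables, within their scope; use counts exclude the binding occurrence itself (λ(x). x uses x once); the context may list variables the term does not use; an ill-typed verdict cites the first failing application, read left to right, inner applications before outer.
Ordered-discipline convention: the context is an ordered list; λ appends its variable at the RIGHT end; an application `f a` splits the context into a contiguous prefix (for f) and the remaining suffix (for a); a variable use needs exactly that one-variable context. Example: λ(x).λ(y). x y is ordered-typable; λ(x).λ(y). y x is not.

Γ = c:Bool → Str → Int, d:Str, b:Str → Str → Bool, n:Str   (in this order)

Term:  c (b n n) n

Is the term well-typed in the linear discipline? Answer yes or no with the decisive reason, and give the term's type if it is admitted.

no — n ×3 used more than once (contraction); needs weakening: d unused
variable uses: c ×1; d ×0; b ×1; n ×3
use order (left to right): c, b, n, n, n
typing: the term checks, with type Int
across the five disciplines: ordered ✗, linear ✗, affine ✗, relevant ✗, unrestricted ✓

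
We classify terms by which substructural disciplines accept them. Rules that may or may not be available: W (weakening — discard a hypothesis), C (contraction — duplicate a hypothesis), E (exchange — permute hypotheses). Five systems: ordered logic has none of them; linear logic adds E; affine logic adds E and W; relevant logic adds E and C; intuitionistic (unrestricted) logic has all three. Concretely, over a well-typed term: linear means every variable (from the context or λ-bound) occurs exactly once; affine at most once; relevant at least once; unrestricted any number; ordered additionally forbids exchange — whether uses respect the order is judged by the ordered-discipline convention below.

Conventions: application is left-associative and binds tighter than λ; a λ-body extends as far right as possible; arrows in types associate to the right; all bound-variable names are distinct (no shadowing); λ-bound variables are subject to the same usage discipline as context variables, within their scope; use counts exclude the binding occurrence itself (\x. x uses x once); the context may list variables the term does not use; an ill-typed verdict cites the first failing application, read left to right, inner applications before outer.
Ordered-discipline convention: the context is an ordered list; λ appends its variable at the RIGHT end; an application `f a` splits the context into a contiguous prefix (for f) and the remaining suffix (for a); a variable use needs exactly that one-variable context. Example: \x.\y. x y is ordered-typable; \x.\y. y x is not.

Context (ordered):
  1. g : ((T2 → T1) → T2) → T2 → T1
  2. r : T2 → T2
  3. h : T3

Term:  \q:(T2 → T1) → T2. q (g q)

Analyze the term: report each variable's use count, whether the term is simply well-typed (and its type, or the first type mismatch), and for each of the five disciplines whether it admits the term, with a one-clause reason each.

usage: g=1, r=0, h=0, q (λ-bound)=2
use order (left to right): q, g, q
typing: the term checks, with type ((T2 → T1) → T2) → T2
ordered ✗ (q ×2 used more than once (contraction); needs weakening: r, h unused)
linear ✗ (q ×2 used more than once (contraction); needs weakening: r, h unused)
affine ✗ (q ×2 used more than once (contraction))
relevant ✗ (needs weakening: r, h unused)
unrestricted ✓ (typability at ((T2 → T1) → T2) → T2 is all that's needed)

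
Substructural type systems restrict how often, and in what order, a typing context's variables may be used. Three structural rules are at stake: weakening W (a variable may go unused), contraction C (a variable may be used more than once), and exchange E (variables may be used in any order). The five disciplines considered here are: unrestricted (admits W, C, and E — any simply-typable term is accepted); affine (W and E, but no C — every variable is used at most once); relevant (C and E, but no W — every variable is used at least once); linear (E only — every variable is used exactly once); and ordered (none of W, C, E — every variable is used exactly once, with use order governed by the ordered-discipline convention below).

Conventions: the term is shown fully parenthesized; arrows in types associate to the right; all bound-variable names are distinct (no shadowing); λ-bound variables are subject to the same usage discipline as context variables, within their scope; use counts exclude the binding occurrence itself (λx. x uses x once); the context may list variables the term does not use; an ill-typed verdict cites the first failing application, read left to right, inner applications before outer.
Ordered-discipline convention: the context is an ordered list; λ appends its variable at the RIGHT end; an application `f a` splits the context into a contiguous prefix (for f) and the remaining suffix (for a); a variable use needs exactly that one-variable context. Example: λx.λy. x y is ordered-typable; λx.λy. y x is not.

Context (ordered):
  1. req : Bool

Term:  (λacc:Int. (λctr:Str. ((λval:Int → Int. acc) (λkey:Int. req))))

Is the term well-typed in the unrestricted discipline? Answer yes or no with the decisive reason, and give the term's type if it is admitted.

no — fails simple typing
variable uses: req: 1, acc [bound]: 1, ctr [bound]: 0, val [bound]: 0, key [bound]: 0
order of uses: acc, req
typing: ill-typed: an argument Int → Bool mismatches the expected Int → Int
all disciplines: ordered ✗; linear ✗; affine ✗; relevant ✗; unrestricted ✗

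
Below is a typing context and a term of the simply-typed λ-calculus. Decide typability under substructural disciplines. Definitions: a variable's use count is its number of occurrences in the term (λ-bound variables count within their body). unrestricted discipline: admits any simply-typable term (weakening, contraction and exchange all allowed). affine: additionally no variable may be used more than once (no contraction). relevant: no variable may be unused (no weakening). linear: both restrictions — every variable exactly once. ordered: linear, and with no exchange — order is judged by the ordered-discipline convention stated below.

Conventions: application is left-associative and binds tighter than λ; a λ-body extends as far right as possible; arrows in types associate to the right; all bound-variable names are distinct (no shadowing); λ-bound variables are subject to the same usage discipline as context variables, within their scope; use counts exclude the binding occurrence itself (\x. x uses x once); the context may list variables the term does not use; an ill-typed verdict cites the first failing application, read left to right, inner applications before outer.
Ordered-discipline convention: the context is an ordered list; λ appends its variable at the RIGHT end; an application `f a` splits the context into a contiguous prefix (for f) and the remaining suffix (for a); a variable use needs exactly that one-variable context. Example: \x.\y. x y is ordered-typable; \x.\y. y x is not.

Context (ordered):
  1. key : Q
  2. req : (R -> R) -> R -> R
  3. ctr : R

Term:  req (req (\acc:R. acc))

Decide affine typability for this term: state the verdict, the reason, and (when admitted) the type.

no — uses contraction: req ×2
variable uses: key: 0; req: 2; ctr: 0; acc (bound): 1
left-to-right use order: req, req, acc
typing: well-typed — term : R -> R
per-discipline verdicts: ordered ✗ · linear ✗ · affine ✗ · relevant ✗ · unrestricted ✓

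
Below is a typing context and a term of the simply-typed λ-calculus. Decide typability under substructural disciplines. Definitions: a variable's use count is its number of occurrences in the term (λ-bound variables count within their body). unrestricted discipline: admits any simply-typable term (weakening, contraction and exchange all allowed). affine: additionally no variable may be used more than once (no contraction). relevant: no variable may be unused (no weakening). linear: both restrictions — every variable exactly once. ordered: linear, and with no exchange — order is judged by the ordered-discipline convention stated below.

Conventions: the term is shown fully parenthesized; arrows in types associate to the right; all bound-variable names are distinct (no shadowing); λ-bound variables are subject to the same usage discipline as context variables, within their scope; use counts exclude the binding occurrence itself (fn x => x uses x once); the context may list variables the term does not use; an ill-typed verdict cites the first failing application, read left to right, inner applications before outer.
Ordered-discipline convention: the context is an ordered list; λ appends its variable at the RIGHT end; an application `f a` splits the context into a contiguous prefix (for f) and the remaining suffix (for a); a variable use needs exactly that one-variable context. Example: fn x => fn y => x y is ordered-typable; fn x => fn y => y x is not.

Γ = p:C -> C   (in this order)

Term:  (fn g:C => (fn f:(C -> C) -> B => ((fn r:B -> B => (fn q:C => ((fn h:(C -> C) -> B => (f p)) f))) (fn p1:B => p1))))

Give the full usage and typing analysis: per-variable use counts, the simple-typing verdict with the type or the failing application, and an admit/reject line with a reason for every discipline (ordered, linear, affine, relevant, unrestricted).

use counts: p: 1×, g (bound): 0×, f (bound): 2×, r (bound): 0×, q (bound): 0×, h (bound): 0×, p1 (bound): 1×
left-to-right use order: f, p, f, p1
typing: well-typed at C -> ((C -> C) -> B) -> C -> B
ordered: ✗, f ×2 used more than once (contraction); unused: g, r, q, h — weakening required
linear: ✗, f ×2 used more than once (contraction); unused: g, r, q, h — weakening required
affine: ✗, f ×2 used more than once (contraction)
relevant: ✗, unused: g, r, q, h — weakening required
unrestricted: ✓, typability at C -> ((C -> C) -> B) -> C -> B is all that's needed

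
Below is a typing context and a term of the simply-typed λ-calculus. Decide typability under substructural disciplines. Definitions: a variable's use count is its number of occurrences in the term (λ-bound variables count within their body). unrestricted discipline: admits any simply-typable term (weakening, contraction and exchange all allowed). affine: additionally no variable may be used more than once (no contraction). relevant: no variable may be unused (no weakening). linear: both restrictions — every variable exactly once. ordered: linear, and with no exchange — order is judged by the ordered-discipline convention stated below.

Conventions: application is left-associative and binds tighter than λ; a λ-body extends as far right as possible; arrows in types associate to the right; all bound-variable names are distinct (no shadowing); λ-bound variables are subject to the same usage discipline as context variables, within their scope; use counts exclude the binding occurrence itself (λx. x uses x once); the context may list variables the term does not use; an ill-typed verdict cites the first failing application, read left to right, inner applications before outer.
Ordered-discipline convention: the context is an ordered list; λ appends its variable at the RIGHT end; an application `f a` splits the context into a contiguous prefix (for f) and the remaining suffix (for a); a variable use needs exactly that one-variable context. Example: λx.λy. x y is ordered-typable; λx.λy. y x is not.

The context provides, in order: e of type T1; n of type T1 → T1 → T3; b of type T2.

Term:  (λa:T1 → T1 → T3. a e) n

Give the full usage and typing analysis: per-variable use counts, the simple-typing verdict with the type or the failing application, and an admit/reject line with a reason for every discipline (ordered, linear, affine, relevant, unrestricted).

use counts: e=1; n=1; b=0; a (λ-bound)=1
uses in reading order: a, e, n
typing: the term checks, with type T1 → T3
ordered: ✗, unused: b — weakening required
linear: ✗, unused: b — weakening required
affine: ✓, at most one use each (e, n, b, a)
relevant: ✗, unused: b — weakening required
unrestricted: ✓, typability at T1 → T3 is all that's needed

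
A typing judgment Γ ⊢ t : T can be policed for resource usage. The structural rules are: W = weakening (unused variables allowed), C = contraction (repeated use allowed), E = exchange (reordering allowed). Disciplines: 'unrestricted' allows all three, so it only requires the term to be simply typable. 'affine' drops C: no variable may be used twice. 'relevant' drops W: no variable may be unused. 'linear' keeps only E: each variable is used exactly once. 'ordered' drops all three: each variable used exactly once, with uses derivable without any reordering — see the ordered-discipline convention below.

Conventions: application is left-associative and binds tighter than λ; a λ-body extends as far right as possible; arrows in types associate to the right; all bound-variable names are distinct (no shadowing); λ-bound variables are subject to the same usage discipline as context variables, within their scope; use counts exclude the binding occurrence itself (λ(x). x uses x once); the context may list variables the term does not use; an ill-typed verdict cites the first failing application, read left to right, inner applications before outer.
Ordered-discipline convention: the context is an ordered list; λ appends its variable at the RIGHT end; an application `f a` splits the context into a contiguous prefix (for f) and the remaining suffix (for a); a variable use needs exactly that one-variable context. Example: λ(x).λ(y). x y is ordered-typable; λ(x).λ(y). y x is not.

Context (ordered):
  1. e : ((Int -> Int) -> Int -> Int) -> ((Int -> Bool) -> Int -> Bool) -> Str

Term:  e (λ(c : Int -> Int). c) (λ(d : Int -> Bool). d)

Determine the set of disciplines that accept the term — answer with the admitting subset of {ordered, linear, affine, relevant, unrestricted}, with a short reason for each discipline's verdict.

admitted in: ordered, linear, affine, relevant, unrestricted
variable uses: e: 1, c (bound): 1, d (bound): 1
left-to-right use order: e, c, d
typing: ✓ — Str
ordered ✓ (single-use (e, c, d), ordered derivation ok)
linear ✓ (e, c, d: one use apiece)
affine ✓ (e, c, d: no repeats, contraction unneeded)
relevant ✓ (every one of e, c, d appears)
unrestricted ✓ (well-typed at Str; no restrictions here)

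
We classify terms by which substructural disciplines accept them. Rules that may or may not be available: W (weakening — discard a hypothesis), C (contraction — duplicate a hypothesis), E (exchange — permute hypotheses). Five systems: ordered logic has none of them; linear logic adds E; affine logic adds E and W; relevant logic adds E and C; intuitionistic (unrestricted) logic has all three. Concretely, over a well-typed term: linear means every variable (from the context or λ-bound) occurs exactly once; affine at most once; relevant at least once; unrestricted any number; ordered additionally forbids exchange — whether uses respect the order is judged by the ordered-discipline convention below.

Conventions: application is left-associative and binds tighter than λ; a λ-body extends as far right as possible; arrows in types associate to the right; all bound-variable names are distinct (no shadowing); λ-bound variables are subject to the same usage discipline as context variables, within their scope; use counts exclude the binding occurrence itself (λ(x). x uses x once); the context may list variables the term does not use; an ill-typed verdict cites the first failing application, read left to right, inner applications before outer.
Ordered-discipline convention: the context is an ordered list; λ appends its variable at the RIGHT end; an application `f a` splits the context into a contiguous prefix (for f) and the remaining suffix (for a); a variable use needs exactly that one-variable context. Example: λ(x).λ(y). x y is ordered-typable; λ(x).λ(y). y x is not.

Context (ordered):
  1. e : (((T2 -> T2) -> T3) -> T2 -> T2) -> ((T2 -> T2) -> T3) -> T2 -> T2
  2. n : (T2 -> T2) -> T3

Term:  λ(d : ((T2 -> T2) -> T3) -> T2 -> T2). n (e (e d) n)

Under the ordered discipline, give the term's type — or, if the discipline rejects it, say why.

not well-typed under ordered — e ×2, n ×2 used more than once (contraction)
use counts: e: 2×; n: 2×; d [bound]: 1×
uses in reading order: n, e, e, d, n
typing: ✓ — (((T2 -> T2) -> T3) -> T2 -> T2) -> T3
summary: ordered ✗ | linear ✗ | affine ✗ | relevant ✓ | unrestricted ✓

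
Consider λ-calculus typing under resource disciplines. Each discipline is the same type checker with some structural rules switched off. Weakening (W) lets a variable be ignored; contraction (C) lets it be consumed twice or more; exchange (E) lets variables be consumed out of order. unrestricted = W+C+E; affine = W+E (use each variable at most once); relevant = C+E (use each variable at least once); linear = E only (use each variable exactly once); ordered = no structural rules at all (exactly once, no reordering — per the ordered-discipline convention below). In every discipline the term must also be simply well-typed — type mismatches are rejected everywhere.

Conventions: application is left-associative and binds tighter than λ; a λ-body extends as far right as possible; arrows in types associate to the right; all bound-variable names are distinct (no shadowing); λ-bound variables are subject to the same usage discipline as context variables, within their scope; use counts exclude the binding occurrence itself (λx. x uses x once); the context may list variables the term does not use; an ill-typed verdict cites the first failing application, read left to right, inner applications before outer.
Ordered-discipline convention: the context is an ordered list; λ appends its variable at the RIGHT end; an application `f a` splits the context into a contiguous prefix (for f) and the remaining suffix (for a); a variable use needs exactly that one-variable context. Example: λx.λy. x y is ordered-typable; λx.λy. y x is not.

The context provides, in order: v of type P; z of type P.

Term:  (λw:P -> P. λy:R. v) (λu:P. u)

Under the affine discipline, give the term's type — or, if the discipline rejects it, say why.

term : R -> P
use counts: v: 1×, z: 0×, w [bound]: 0×, y [bound]: 0×, u [bound]: 1×
order of uses: v, u
typing: the term checks, with type R -> P
summary: ordered ✗ | linear ✗ | affine ✓ | relevant ✗ | unrestricted ✓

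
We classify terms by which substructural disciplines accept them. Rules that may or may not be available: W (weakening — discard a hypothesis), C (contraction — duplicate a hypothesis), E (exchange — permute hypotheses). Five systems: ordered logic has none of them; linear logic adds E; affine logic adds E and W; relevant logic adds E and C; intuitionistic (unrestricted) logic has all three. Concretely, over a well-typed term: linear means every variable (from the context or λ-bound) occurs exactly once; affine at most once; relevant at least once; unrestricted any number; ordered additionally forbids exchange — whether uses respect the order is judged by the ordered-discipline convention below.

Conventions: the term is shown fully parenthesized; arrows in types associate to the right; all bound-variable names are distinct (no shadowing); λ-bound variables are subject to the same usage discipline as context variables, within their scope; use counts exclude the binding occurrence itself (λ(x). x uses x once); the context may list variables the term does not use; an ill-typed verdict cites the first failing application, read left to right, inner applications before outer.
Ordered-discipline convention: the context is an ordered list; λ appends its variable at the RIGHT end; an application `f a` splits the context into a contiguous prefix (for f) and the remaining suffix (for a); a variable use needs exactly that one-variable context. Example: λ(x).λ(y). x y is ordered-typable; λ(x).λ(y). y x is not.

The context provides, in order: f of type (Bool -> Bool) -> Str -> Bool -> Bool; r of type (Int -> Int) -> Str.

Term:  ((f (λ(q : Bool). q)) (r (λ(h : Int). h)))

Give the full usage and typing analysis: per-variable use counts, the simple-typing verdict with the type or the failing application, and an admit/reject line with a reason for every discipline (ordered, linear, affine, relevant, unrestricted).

variable uses: f: 1×, r: 1×, q (bound): 1×, h (bound): 1×
uses in reading order: f, q, r, h
typing: well-typed at Bool -> Bool
ordered ✓ (one use each (f, r, q, h); ordered split holds)
linear ✓ (f, r, q, h: one use apiece)
affine ✓ (none of f, r, q, h used more than once)
relevant ✓ (every one of f, r, q, h appears)
unrestricted ✓ (typability at Bool -> Bool is all that's needed)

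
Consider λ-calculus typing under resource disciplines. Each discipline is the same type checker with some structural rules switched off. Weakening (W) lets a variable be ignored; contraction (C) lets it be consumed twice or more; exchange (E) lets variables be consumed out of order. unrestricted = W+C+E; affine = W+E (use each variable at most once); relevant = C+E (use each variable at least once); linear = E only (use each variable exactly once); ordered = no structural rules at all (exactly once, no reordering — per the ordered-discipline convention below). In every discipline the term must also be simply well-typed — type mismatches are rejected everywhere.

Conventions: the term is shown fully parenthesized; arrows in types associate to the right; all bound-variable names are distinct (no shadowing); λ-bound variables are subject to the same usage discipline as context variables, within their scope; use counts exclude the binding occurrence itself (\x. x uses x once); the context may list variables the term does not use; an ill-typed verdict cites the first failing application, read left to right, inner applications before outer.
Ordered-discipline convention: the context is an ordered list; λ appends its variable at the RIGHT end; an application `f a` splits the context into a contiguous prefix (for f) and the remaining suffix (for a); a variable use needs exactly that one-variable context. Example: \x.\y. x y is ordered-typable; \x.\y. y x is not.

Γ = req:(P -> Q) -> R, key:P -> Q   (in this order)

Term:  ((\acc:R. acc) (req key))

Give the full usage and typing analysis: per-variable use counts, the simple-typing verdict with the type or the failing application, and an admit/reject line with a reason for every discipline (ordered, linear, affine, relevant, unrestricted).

counts: req=1; key=1; acc (bound)=1
uses in reading order: acc, req, key
typing: ✓ — R
ordered ✓ (one use each (req, key, acc); ordered split holds)
linear ✓ (req, key, acc: one use apiece)
affine ✓ (req, key, acc: no repeats, contraction unneeded)
relevant ✓ (every one of req, key, acc appears)
unrestricted ✓ (simply typable at R; W, C, E all held)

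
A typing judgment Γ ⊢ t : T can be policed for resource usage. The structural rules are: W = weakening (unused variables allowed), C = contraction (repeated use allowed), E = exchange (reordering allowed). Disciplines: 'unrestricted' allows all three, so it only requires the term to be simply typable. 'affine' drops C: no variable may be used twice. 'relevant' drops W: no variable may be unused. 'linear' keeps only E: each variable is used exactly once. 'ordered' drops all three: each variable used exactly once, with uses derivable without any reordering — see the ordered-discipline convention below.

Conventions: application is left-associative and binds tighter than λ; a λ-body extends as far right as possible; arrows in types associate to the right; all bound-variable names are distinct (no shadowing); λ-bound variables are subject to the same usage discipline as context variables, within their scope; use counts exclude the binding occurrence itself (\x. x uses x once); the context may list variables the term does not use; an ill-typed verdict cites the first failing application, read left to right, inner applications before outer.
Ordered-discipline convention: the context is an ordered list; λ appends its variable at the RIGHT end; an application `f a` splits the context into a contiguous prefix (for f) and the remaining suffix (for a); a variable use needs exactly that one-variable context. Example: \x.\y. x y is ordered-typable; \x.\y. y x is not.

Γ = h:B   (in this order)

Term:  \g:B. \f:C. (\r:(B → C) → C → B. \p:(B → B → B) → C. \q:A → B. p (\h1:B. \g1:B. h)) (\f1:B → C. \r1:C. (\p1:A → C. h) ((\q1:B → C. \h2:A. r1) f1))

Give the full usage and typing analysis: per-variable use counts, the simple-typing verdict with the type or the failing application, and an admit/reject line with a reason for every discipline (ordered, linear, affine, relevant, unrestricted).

counts: h ×2, g [bound] ×0, f [bound] ×0, r [bound] ×0, p [bound] ×1, q [bound] ×0, h1 [bound] ×0, g1 [bound] ×0, f1 [bound] ×1, r1 [bound] ×1, p1 [bound] ×0, q1 [bound] ×0, h2 [bound] ×0
order of uses: p, h, h, r1, f1
typing: ✓ — B → C → ((B → B → B) → C) → (A → B) → C
ordered: ✗, uses contraction: h ×2; g, f, r, q, h1, g1, p1, q1, h2 never used (weakening)
linear: ✗, uses contraction: h ×2; g, f, r, q, h1, g1, p1, q1, h2 never used (weakening)
affine: ✗, uses contraction: h ×2
relevant: ✗, g, f, r, q, h1, g1, p1, q1, h2 never used (weakening)
unrestricted: ✓, well-typed at B → C → ((B → B → B) → C) → (A → B) → C; no restrictions here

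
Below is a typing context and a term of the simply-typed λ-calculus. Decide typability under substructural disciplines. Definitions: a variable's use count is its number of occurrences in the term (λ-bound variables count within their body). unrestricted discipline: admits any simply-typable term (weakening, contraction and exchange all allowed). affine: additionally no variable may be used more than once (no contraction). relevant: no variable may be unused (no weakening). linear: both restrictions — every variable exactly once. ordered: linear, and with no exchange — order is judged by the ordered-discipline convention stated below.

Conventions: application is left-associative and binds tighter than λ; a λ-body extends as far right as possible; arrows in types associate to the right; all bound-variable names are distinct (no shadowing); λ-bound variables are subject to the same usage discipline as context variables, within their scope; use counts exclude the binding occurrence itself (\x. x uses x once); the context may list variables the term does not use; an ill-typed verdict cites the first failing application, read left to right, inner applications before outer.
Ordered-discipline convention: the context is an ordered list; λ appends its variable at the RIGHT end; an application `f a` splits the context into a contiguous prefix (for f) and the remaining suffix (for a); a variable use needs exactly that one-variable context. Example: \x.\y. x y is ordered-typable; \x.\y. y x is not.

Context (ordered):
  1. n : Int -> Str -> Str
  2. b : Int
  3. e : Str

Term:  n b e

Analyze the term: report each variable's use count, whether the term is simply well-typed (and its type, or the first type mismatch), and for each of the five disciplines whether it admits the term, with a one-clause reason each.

use counts: n: 1; b: 1; e: 1
order of uses: n, b, e
typing: ✓ — Str
ordered: ✓ — n, b, e once each; derivable with no W/C/E
linear: ✓ — single use per variable (n, b, e)
affine: ✓ — n, b, e: no repeats, contraction unneeded
relevant: ✓ — none of n, b, e goes unused
unrestricted: ✓ — type-checks (Str) and nothing is barred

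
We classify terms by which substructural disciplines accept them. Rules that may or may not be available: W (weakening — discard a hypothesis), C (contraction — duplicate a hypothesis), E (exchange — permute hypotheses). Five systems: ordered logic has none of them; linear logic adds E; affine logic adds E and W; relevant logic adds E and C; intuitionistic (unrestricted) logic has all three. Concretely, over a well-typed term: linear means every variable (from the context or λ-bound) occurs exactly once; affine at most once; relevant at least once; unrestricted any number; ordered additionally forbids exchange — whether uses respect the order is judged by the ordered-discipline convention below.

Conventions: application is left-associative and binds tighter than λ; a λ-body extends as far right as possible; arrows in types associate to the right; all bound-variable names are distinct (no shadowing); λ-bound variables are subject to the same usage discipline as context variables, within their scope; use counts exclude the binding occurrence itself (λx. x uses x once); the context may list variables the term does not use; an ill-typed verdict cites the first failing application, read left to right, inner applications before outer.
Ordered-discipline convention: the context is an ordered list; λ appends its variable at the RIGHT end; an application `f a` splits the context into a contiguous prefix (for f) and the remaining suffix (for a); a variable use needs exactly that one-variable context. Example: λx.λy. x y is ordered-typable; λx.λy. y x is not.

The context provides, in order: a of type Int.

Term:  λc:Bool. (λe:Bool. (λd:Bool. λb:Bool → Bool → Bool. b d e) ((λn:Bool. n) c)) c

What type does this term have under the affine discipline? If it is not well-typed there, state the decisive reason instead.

not well-typed under affine — needs contraction — c ×2
usage: a=0, c (bound)=2, e (bound)=1, d (bound)=1, b (bound)=1, n (bound)=1
order of uses: b, d, e, n, c, c
typing: ✓ — Bool → (Bool → Bool → Bool) → Bool
per-discipline verdicts: ordered ✗ | linear ✗ | affine ✗ | relevant ✗ | unrestricted ✓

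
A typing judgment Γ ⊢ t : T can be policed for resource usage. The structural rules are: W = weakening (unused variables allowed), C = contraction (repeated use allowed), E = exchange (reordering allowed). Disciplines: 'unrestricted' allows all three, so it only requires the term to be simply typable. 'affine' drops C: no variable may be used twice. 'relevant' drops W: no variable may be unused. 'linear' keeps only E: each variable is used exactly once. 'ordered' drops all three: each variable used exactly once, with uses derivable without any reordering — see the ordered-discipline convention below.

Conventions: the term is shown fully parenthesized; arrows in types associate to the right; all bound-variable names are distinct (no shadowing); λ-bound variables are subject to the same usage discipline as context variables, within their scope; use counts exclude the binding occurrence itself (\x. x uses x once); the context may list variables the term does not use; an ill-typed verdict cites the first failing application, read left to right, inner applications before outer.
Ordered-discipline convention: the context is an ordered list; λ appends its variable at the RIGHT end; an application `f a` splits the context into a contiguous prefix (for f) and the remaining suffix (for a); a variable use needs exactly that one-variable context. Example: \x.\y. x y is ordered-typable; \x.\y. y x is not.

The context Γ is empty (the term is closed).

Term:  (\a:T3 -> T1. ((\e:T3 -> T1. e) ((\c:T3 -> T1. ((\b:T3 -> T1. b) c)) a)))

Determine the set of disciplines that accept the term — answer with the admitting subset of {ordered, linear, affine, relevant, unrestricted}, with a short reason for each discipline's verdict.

admitted in: ordered, linear, affine, relevant, unrestricted
counts: a (bound): 1, e (bound): 1, c (bound): 1, b (bound): 1
order of uses: e, b, c, a
typing: well-typed — term : (T3 -> T1) -> T3 -> T1
ordered ✓ (a, e, c, b once each; derivable with no W/C/E)
linear ✓ (a, e, c, b: one use apiece)
affine ✓ (a, e, c, b: no repeats, contraction unneeded)
relevant ✓ (a, e, c, b: all used, weakening unneeded)
unrestricted ✓ (simply typable at (T3 -> T1) -> T3 -> T1; W, C, E all held)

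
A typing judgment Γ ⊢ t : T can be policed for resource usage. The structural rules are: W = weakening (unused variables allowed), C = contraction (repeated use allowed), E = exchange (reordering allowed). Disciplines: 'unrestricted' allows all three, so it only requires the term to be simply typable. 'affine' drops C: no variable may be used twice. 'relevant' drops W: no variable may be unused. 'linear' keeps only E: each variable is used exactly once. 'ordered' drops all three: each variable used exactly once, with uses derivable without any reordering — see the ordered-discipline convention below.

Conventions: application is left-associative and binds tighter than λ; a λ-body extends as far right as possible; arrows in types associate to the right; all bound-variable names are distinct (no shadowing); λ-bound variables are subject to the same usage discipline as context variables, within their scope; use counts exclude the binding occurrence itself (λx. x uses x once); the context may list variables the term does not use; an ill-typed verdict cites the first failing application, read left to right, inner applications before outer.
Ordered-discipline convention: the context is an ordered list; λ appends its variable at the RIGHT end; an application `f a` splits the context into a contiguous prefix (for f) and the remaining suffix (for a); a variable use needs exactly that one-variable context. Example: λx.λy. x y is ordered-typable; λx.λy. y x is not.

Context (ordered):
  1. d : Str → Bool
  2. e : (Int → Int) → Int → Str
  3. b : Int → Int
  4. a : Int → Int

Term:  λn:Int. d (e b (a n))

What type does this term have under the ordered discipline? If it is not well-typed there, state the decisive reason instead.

term : Int → Bool
variable uses: d=1; e=1; b=1; a=1; n (λ-bound)=1
uses in reading order: d, e, b, a, n
typing: ✓ — Int → Bool
across the five disciplines: ordered ✓ · linear ✓ · affine ✓ · relevant ✓ · unrestricted ✓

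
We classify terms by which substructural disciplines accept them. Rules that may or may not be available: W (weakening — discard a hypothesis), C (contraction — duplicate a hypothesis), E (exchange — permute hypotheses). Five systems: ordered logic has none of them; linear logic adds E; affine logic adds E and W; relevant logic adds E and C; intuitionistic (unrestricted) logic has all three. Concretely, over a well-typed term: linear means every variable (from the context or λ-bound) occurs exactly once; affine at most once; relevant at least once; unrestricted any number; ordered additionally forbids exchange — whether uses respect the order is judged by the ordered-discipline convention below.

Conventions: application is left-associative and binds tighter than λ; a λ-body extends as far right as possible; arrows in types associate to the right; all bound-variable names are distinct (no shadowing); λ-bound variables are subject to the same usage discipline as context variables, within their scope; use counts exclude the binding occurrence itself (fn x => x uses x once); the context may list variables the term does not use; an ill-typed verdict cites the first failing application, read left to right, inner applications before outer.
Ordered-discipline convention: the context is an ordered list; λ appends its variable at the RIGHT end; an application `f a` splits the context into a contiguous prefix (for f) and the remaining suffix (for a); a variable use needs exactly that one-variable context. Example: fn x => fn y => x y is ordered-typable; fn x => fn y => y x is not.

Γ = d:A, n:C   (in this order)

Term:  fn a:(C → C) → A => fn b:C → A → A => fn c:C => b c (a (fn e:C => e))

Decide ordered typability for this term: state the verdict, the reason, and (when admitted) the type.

no — d, n never used (weakening)
usage: d ×0, n ×0, a (bound) ×1, b (bound) ×1, c (bound) ×1, e (bound) ×1
left-to-right use order: b, c, a, e
typing: well-typed at ((C → C) → A) → (C → A → A) → C → A
summary: ordered ✗; linear ✗; affine ✓; relevant ✗; unrestricted ✓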